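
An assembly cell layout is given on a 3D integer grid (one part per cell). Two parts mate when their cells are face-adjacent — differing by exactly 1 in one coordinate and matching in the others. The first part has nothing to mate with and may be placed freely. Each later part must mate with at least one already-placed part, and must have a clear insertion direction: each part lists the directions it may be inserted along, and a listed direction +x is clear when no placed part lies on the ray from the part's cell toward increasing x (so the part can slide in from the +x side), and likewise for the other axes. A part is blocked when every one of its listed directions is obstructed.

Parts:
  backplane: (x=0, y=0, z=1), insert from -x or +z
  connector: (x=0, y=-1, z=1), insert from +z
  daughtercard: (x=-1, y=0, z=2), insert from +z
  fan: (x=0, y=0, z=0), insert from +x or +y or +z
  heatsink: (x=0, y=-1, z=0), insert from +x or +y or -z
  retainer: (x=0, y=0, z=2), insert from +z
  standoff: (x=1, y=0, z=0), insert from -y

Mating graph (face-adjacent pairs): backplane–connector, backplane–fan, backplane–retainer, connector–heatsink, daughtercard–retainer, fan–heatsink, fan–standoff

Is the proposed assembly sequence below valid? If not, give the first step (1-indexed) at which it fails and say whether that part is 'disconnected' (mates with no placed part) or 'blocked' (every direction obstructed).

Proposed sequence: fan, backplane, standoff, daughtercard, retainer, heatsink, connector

Invalid at step 4 (disconnected)

1. fan@(0, 0, 0) [+x clear] — {fan}
2. backplane@(0, 0, 1) [-x clear] — {backplane, fan}
3. standoff@(1, 0, 0) [-y clear] — {backplane, fan, standoff}
4. daughtercard@(-1, 0, 2) — no placed neighbour ⇒ disconnected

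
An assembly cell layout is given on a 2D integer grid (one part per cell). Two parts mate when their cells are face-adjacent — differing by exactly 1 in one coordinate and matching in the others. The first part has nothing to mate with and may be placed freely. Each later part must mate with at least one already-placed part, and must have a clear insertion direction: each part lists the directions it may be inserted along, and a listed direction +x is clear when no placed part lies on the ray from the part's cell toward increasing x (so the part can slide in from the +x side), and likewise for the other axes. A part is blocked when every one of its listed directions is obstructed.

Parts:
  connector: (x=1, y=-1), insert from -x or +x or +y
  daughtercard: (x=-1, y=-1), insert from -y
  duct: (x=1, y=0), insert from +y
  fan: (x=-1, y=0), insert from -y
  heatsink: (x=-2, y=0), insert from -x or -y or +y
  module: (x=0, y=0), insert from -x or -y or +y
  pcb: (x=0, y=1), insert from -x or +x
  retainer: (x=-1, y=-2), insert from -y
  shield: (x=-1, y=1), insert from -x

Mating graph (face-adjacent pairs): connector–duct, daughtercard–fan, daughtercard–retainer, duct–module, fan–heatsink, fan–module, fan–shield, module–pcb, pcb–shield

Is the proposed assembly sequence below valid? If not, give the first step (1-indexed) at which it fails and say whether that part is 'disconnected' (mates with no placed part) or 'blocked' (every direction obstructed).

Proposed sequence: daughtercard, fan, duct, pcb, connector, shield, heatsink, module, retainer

Invalid at step 2 (blocked)

1. daughtercard@(-1, -1) [-y clear] — {daughtercard}
2. fan@(-1, 0) — -y all obstructed ⇒ blocked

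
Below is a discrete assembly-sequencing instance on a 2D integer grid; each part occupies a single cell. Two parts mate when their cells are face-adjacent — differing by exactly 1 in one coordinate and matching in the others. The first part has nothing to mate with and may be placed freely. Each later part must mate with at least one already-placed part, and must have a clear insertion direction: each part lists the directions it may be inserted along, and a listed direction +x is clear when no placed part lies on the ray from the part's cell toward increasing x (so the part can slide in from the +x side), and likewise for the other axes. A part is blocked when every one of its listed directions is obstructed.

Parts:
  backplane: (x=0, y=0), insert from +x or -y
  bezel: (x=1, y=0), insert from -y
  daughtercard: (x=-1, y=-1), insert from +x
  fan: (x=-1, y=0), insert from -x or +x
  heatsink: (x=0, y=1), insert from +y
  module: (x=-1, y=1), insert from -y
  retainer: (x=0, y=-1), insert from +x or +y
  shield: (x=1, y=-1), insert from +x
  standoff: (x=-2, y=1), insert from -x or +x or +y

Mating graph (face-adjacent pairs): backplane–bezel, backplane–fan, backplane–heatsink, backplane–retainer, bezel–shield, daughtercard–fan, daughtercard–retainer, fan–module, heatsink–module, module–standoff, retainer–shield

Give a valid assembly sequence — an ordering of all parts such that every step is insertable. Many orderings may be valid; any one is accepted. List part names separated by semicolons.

1. bezel@(1, 0) [-y clear] — {bezel}
2. backplane@(0, 0) [-y clear] — {backplane, bezel}
3. heatsink@(0, 1) [+y clear] — {backplane, bezel, heatsink}
4. module@(-1, 1) [-y clear] — {backplane, bezel, heatsink, module}
5. fan@(-1, 0) [-x clear] — {backplane, bezel, fan, heatsink, module}
6. standoff@(-2, 1) [-x clear] — {backplane, bezel, fan, heatsink, module, standoff}
7. daughtercard@(-1, -1) [+x clear] — {backplane, bezel, daughtercard, fan, heatsink, module, standoff}
8. retainer@(0, -1) [+x clear] — {backplane, bezel, daughtercard, fan, heatsink, module, retainer, standoff}
9. shield@(1, -1) [+x clear] — {backplane, bezel, daughtercard, fan, heatsink, module, retainer, shield, standoff}

bezel; backplane; heatsink; module; fan; standoff; daughtercard; retainer; shield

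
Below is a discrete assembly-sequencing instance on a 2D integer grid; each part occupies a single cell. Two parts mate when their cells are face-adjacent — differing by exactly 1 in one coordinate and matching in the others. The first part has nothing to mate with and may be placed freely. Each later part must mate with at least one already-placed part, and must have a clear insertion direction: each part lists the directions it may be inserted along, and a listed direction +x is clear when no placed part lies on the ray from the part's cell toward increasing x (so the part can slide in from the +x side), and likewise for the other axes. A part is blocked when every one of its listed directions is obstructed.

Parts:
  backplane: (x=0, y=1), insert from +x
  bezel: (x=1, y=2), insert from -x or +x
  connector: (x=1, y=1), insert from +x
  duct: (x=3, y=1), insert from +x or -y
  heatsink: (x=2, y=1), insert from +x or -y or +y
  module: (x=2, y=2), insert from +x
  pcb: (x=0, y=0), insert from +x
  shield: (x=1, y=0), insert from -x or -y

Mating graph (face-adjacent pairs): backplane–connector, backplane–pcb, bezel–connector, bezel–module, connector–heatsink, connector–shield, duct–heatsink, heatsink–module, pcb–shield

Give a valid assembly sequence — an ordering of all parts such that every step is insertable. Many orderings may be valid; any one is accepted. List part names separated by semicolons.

pcb; backplane; shield; connector; heatsink; duct; module; bezel

1. pcb@(0, 0) [+x clear] — {pcb}
2. backplane@(0, 1) [+x clear] — {backplane, pcb}
3. shield@(1, 0) [-y clear] — {backplane, pcb, shield}
4. connector@(1, 1) [+x clear] — {backplane, connector, pcb, shield}
5. heatsink@(2, 1) [+x clear] — {backplane, connector, heatsink, pcb, shield}
6. duct@(3, 1) [+x clear] — {backplane, connector, duct, heatsink, pcb, shield}
7. module@(2, 2) [+x clear] — {backplane, connector, duct, heatsink, module, pcb, shield}
8. bezel@(1, 2) [-x clear] — {backplane, bezel, connector, duct, heatsink, module, pcb, shield}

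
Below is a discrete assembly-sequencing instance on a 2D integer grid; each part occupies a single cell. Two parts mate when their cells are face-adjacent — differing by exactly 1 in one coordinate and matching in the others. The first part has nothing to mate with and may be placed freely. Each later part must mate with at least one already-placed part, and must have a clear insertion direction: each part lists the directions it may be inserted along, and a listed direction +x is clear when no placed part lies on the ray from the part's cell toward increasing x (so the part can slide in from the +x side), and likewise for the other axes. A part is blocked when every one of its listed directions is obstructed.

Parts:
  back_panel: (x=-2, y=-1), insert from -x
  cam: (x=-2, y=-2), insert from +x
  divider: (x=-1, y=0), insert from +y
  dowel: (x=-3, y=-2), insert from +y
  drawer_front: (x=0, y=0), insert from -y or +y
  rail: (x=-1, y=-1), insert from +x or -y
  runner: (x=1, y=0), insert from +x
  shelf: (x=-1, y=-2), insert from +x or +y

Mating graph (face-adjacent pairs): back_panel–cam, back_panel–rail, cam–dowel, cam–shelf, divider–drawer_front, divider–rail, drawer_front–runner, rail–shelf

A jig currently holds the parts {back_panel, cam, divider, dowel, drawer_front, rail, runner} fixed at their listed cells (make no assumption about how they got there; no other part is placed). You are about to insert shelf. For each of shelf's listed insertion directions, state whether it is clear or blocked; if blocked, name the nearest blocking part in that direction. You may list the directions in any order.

+x: clear; +y: blocked by rail

+x: ray from shelf(-1, -2) has no placed part ⇒ clear
+y: nearest on ray is rail@(-1, -1) ⇒ blocked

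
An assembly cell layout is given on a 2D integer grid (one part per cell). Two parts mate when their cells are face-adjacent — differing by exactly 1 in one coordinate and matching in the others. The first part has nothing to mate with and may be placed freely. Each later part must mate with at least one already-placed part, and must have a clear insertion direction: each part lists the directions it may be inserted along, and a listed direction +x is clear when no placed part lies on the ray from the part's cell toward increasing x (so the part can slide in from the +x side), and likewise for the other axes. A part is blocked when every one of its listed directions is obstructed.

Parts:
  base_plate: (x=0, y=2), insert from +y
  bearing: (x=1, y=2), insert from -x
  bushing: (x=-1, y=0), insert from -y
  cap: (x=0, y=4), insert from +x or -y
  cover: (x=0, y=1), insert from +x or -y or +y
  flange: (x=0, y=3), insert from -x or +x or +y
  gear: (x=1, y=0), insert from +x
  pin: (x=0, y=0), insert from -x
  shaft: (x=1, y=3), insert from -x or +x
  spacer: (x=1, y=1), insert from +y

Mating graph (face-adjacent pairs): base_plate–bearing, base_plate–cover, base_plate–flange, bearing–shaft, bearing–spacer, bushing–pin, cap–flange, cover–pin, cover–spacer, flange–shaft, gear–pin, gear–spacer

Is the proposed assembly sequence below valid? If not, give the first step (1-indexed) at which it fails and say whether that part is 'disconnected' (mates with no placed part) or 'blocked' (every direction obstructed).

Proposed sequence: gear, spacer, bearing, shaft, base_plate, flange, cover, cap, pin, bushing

1. gear@(1, 0) [+x clear] — {gear}
2. spacer@(1, 1) [+y clear] — {gear, spacer}
3. bearing@(1, 2) [-x clear] — {bearing, gear, spacer}
4. shaft@(1, 3) [-x clear] — {bearing, gear, shaft, spacer}
5. base_plate@(0, 2) [+y clear] — {base_plate, bearing, gear, shaft, spacer}
6. flange@(0, 3) [-x clear] — {base_plate, bearing, flange, gear, shaft, spacer}
7. cover@(0, 1) [-y clear] — {base_plate, bearing, cover, flange, gear, shaft, spacer}
8. cap@(0, 4) [+x clear] — {base_plate, bearing, cap, cover, flange, gear, shaft, spacer}
9. pin@(0, 0) [-x clear] — {base_plate, bearing, cap, cover, flange, gear, pin, shaft, spacer}
10. bushing@(-1, 0) [-y clear] — {base_plate, bearing, bushing, cap, cover, flange, gear, pin, shaft, spacer}

Valid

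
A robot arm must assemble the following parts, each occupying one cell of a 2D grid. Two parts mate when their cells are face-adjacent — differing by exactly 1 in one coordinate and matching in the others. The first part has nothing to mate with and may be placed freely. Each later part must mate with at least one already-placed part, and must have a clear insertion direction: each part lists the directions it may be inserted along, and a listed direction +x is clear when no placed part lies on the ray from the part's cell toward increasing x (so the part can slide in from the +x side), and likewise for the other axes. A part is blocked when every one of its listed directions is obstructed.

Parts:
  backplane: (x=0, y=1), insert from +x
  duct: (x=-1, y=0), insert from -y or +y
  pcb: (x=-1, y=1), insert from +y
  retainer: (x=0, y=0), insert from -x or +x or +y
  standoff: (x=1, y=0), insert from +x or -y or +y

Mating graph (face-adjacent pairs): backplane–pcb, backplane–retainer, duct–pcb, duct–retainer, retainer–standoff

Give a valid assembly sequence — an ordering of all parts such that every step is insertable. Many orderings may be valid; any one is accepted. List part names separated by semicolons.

standoff; retainer; backplane; pcb; duct

1. standoff@(1, 0) [+x clear] — {standoff}
2. retainer@(0, 0) [-x clear] — {retainer, standoff}
3. backplane@(0, 1) [+x clear] — {backplane, retainer, standoff}
4. pcb@(-1, 1) [+y clear] — {backplane, pcb, retainer, standoff}
5. duct@(-1, 0) [-y clear] — {backplane, duct, pcb, retainer, standoff}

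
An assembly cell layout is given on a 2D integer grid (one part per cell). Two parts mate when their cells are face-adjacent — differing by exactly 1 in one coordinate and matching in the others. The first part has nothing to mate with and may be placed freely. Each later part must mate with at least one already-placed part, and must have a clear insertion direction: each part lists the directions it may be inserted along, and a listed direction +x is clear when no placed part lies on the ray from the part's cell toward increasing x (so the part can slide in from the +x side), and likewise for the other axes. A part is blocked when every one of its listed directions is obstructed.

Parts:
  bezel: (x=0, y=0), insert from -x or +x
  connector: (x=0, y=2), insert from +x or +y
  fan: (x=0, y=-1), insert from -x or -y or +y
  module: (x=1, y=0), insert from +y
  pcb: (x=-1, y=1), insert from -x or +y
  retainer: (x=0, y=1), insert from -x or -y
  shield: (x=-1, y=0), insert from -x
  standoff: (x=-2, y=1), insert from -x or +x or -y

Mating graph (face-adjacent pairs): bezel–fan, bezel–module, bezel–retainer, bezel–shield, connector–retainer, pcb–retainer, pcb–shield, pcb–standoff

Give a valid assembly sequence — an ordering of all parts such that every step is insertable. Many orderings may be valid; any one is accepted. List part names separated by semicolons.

1. bezel@(0, 0) [-x clear] — {bezel}
2. module@(1, 0) [+y clear] — {bezel, module}
3. fan@(0, -1) [-x clear] — {bezel, fan, module}
4. retainer@(0, 1) [-x clear] — {bezel, fan, module, retainer}
5. connector@(0, 2) [+x clear] — {bezel, connector, fan, module, retainer}
6. shield@(-1, 0) [-x clear] — {bezel, connector, fan, module, retainer, shield}
7. pcb@(-1, 1) [-x clear] — {bezel, connector, fan, module, pcb, retainer, shield}
8. standoff@(-2, 1) [-x clear] — {bezel, connector, fan, module, pcb, retainer, shield, standoff}

bezel; module; fan; retainer; connector; shield; pcb; standoff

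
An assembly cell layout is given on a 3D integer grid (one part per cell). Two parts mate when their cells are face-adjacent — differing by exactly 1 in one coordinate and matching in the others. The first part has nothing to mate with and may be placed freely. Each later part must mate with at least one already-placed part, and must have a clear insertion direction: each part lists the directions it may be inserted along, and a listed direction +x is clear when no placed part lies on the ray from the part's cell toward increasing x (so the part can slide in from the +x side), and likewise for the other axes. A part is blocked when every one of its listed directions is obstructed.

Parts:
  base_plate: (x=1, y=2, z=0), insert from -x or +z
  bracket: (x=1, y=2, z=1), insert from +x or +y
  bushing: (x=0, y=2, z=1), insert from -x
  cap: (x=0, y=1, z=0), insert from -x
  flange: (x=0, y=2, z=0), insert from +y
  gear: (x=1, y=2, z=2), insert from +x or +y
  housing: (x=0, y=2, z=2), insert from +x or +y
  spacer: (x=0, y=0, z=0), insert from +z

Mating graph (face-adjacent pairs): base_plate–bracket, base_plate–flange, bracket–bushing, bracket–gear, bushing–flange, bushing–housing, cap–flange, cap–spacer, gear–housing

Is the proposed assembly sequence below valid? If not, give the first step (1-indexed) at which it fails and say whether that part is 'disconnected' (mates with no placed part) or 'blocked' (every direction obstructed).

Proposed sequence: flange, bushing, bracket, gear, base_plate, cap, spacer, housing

Invalid at step 5 (blocked)

1. flange@(0, 2, 0) [+y clear] — {flange}
2. bushing@(0, 2, 1) [-x clear] — {bushing, flange}
3. bracket@(1, 2, 1) [+x clear] — {bracket, bushing, flange}
4. gear@(1, 2, 2) [+x clear] — {bracket, bushing, flange, gear}
5. base_plate@(1, 2, 0) — -x/+z all obstructed ⇒ blocked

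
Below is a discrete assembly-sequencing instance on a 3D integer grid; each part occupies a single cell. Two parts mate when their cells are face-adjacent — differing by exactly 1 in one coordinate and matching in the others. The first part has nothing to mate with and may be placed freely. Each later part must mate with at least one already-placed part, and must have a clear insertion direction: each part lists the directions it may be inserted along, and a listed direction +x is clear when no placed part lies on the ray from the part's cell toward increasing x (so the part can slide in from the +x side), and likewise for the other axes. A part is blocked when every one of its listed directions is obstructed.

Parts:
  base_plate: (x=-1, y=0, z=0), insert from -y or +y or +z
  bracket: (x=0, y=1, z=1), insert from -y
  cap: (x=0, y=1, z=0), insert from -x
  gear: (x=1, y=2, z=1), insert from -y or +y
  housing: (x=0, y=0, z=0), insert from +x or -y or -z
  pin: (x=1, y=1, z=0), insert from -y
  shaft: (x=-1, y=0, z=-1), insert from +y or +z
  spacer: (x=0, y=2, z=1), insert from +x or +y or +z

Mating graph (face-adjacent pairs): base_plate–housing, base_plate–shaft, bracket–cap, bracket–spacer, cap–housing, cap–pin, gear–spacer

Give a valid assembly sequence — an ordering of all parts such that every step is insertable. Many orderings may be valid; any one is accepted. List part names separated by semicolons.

pin; cap; bracket; spacer; gear; housing; base_plate; shaft

1. pin@(1, 1, 0) [-y clear] — {pin}
2. cap@(0, 1, 0) [-x clear] — {cap, pin}
3. bracket@(0, 1, 1) [-y clear] — {bracket, cap, pin}
4. spacer@(0, 2, 1) [+x clear] — {bracket, cap, pin, spacer}
5. gear@(1, 2, 1) [-y clear] — {bracket, cap, gear, pin, spacer}
6. housing@(0, 0, 0) [+x clear] — {bracket, cap, gear, housing, pin, spacer}
7. base_plate@(-1, 0, 0) [-y clear] — {base_plate, bracket, cap, gear, housing, pin, spacer}
8. shaft@(-1, 0, -1) [+y clear] — {base_plate, bracket, cap, gear, housing, pin, shaft, spacer}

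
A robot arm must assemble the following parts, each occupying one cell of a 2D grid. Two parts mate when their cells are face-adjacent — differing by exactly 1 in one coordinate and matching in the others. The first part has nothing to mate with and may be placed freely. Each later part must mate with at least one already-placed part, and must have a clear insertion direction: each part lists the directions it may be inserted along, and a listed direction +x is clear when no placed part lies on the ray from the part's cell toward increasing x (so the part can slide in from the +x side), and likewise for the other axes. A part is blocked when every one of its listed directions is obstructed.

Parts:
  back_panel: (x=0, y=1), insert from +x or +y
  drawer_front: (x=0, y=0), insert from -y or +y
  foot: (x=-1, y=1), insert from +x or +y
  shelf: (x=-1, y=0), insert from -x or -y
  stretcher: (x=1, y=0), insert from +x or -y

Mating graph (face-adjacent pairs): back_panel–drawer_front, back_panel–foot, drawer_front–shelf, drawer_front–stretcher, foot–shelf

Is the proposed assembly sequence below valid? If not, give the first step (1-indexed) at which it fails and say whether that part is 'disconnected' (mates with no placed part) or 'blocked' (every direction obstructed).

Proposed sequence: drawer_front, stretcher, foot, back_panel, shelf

1. drawer_front@(0, 0) [-y clear] — {drawer_front}
2. stretcher@(1, 0) [+x clear] — {drawer_front, stretcher}
3. foot@(-1, 1) — no placed neighbour ⇒ disconnected

Invalid at step 3 (disconnected)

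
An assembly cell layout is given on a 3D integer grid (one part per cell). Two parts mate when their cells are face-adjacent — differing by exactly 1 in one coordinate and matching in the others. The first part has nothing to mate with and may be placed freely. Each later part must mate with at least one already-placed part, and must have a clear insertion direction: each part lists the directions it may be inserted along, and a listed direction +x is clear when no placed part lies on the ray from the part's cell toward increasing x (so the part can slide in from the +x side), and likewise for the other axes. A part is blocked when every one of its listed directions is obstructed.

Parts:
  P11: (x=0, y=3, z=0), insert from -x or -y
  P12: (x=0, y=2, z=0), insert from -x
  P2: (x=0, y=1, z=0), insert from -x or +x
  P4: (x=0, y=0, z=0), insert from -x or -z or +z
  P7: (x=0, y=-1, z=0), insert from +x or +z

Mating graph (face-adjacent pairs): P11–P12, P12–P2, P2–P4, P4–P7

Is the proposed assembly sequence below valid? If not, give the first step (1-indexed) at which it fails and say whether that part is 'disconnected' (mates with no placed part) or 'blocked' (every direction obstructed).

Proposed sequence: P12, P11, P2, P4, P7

Valid

1. P12@(0, 2, 0) [-x clear] — {P12}
2. P11@(0, 3, 0) [-x clear] — {P11, P12}
3. P2@(0, 1, 0) [-x clear] — {P11, P12, P2}
4. P4@(0, 0, 0) [-x clear] — {P11, P12, P2, P4}
5. P7@(0, -1, 0) [+x clear] — {P11, P12, P2, P4, P7}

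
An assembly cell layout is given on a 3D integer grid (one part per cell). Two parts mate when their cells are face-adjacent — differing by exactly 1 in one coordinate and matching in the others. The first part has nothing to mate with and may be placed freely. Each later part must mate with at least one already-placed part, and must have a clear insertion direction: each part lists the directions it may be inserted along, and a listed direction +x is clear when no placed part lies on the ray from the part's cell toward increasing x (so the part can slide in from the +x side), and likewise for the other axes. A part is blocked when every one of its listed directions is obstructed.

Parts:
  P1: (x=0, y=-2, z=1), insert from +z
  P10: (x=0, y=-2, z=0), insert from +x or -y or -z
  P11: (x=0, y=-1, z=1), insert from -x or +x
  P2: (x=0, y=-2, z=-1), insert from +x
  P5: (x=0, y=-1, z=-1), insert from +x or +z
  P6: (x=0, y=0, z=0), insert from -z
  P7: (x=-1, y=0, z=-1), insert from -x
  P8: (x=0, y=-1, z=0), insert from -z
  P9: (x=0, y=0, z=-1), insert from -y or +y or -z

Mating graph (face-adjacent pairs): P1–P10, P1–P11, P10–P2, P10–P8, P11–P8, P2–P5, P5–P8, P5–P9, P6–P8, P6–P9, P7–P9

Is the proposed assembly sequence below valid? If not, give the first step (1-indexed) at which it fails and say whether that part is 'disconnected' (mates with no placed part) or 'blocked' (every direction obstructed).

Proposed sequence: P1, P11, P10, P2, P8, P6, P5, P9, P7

Valid

1. P1@(0, -2, 1) [+z clear] — {P1}
2. P11@(0, -1, 1) [-x clear] — {P1, P11}
3. P10@(0, -2, 0) [+x clear] — {P1, P10, P11}
4. P2@(0, -2, -1) [+x clear] — {P1, P10, P11, P2}
5. P8@(0, -1, 0) [-z clear] — {P1, P10, P11, P2, P8}
6. P6@(0, 0, 0) [-z clear] — {P1, P10, P11, P2, P6, P8}
7. P5@(0, -1, -1) [+x clear] — {P1, P10, P11, P2, P5, P6, P8}
8. P9@(0, 0, -1) [+y clear] — {P1, P10, P11, P2, P5, P6, P8, P9}
9. P7@(-1, 0, -1) [-x clear] — {P1, P10, P11, P2, P5, P6, P7, P8, P9}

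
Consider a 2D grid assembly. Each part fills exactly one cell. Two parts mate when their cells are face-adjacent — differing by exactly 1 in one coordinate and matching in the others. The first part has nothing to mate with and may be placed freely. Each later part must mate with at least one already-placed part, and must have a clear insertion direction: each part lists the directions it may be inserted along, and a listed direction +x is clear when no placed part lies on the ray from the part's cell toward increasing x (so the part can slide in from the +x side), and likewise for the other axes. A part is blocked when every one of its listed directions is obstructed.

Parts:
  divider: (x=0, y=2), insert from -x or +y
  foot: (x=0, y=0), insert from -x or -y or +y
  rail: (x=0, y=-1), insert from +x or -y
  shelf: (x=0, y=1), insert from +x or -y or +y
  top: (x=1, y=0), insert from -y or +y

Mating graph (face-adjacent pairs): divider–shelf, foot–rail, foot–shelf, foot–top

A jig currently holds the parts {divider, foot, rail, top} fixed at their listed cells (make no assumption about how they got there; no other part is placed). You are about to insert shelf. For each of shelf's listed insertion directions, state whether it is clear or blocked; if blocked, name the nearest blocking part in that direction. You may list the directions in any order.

+x: ray from shelf(0, 1) has no placed part ⇒ clear
-y: nearest on ray is foot@(0, 0) ⇒ blocked
+y: nearest on ray is divider@(0, 2) ⇒ blocked

+x: clear; +y: blocked by divider; -y: blocked by foot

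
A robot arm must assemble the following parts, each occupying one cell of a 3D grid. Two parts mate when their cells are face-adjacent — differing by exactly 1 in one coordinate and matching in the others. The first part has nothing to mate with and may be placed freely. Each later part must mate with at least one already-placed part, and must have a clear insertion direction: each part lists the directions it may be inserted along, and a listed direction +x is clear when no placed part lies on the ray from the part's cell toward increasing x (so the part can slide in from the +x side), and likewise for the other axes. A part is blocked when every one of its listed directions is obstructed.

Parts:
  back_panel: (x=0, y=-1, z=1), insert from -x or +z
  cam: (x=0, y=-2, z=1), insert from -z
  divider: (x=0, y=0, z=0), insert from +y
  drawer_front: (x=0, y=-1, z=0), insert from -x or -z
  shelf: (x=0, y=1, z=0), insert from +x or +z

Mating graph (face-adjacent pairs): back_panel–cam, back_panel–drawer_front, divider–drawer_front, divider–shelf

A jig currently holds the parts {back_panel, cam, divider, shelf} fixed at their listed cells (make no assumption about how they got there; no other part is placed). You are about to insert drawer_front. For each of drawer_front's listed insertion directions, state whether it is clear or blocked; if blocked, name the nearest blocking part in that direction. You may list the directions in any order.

-x: ray from drawer_front(0, -1, 0) has no placed part ⇒ clear
-z: ray from drawer_front(0, -1, 0) has no placed part ⇒ clear

-x: clear; -z: clear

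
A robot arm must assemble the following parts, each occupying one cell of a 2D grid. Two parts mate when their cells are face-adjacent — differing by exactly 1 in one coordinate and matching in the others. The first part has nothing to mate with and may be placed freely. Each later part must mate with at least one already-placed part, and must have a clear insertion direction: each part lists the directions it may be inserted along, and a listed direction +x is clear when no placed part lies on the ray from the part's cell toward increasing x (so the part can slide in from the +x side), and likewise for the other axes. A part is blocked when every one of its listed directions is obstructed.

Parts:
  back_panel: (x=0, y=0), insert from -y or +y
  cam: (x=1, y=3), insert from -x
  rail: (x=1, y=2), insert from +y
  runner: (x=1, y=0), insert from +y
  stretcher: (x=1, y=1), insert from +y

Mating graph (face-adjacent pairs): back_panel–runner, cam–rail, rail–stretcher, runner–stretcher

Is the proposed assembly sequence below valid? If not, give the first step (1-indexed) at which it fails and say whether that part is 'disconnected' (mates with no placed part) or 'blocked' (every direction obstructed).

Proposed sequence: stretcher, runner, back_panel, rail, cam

1. stretcher@(1, 1) [+y clear] — {stretcher}
2. runner@(1, 0) — +y all obstructed ⇒ blocked

Invalid at step 2 (blocked)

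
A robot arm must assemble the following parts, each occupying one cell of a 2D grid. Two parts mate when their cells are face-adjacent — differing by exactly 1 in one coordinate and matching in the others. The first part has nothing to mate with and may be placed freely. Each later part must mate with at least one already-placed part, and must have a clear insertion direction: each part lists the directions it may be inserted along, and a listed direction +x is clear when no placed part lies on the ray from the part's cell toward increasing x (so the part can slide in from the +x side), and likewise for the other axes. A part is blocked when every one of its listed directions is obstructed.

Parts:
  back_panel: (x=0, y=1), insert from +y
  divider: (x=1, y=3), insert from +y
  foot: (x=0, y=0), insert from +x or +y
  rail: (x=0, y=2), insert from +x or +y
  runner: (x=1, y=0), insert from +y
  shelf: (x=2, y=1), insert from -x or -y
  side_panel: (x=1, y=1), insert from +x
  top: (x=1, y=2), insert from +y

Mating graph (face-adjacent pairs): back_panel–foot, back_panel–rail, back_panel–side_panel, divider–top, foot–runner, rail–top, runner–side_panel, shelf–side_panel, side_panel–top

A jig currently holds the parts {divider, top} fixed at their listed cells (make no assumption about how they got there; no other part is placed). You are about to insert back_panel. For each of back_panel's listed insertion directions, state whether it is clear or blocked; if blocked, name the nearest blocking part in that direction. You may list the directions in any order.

+y: ray from back_panel(0, 1) has no placed part ⇒ clear

+y: clear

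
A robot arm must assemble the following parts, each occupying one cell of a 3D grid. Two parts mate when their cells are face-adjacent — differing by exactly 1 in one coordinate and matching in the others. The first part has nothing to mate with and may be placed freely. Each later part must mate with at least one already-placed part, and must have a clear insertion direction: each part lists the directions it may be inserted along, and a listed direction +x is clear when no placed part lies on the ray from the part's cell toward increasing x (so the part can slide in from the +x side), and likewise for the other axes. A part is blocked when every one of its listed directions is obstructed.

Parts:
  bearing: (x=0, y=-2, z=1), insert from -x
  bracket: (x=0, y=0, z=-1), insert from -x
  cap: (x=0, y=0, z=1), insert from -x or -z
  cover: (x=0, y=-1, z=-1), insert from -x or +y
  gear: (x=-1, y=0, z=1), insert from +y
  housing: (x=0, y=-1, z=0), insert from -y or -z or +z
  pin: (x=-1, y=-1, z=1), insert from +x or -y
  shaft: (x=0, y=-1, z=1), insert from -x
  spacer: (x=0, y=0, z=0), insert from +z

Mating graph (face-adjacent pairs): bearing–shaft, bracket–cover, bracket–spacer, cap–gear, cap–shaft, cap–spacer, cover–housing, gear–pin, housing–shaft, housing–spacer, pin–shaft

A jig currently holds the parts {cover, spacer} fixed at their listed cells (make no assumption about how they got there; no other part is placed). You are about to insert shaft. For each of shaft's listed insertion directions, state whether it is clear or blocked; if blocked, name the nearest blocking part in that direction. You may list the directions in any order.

-x: ray from shaft(0, -1, 1) has no placed part ⇒ clear

-x: clear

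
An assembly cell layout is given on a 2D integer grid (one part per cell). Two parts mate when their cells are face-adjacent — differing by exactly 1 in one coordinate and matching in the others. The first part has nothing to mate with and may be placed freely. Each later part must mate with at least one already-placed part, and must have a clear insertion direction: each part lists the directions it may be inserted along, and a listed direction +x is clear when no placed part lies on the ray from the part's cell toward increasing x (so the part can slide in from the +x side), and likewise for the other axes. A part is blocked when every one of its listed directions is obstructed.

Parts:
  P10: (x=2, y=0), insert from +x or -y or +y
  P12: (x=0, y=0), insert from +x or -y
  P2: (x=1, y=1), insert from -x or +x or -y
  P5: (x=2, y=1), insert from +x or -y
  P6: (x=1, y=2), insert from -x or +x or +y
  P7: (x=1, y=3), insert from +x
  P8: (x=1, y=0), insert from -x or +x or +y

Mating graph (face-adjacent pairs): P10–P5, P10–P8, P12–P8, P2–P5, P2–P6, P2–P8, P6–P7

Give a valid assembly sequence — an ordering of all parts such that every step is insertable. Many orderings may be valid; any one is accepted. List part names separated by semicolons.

1. P10@(2, 0) [+x clear] — {P10}
2. P5@(2, 1) [+x clear] — {P10, P5}
3. P2@(1, 1) [-x clear] — {P10, P2, P5}
4. P6@(1, 2) [-x clear] — {P10, P2, P5, P6}
5. P8@(1, 0) [-x clear] — {P10, P2, P5, P6, P8}
6. P12@(0, 0) [-y clear] — {P10, P12, P2, P5, P6, P8}
7. P7@(1, 3) [+x clear] — {P10, P12, P2, P5, P6, P7, P8}

P10; P5; P2; P6; P8; P12; P7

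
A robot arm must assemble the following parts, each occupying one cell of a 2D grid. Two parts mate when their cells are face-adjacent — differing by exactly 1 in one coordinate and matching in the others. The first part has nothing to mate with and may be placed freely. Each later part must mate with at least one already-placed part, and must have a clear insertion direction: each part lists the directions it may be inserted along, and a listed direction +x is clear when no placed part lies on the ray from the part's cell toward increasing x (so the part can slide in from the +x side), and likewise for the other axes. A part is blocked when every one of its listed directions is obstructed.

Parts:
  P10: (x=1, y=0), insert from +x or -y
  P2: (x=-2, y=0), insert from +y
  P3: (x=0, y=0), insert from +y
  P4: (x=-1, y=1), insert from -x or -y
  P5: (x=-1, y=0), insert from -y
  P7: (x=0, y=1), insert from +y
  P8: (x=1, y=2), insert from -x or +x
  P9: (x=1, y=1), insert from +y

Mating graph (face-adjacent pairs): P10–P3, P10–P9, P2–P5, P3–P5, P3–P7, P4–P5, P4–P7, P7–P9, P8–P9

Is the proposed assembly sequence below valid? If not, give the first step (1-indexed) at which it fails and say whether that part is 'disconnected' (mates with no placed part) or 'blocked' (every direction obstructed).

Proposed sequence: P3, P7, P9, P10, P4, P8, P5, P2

Valid

1. P3@(0, 0) [+y clear] — {P3}
2. P7@(0, 1) [+y clear] — {P3, P7}
3. P9@(1, 1) [+y clear] — {P3, P7, P9}
4. P10@(1, 0) [+x clear] — {P10, P3, P7, P9}
5. P4@(-1, 1) [-x clear] — {P10, P3, P4, P7, P9}
6. P8@(1, 2) [-x clear] — {P10, P3, P4, P7, P8, P9}
7. P5@(-1, 0) [-y clear] — {P10, P3, P4, P5, P7, P8, P9}
8. P2@(-2, 0) [+y clear] — {P10, P2, P3, P4, P5, P7, P8, P9}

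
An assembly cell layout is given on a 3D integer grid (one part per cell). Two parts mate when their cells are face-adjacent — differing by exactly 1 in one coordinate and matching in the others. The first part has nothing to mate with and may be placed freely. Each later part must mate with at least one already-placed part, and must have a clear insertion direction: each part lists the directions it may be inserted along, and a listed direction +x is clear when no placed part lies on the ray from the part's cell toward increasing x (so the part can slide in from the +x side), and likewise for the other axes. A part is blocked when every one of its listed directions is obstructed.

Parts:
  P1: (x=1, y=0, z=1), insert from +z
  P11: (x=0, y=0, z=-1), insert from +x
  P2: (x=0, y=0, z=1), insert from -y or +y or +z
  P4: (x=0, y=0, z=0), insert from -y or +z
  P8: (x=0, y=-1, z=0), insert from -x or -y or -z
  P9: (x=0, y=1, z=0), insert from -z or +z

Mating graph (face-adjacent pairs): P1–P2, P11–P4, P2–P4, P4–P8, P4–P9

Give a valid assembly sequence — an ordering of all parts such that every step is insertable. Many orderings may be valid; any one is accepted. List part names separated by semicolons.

1. P4@(0, 0, 0) [-y clear] — {P4}
2. P11@(0, 0, -1) [+x clear] — {P11, P4}
3. P2@(0, 0, 1) [-y clear] — {P11, P2, P4}
4. P1@(1, 0, 1) [+z clear] — {P1, P11, P2, P4}
5. P8@(0, -1, 0) [-x clear] — {P1, P11, P2, P4, P8}
6. P9@(0, 1, 0) [-z clear] — {P1, P11, P2, P4, P8, P9}

P4; P11; P2; P1; P8; P9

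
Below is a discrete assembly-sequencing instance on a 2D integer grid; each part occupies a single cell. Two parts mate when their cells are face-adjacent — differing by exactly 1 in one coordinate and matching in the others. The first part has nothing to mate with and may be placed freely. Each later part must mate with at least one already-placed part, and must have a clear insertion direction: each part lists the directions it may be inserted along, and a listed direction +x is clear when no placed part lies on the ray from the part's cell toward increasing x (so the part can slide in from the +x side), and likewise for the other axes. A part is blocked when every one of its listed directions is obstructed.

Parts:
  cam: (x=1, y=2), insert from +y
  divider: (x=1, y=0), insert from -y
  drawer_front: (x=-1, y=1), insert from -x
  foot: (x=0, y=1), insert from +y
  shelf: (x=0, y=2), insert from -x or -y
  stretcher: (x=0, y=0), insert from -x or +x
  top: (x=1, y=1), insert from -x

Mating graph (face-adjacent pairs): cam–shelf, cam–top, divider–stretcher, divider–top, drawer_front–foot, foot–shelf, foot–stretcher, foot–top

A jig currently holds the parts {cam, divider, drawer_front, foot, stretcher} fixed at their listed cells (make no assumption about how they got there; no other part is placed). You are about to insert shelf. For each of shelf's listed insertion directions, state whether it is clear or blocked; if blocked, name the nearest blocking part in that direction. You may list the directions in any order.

-x: ray from shelf(0, 2) has no placed part ⇒ clear
-y: nearest on ray is foot@(0, 1) ⇒ blocked

-x: clear; -y: blocked by foot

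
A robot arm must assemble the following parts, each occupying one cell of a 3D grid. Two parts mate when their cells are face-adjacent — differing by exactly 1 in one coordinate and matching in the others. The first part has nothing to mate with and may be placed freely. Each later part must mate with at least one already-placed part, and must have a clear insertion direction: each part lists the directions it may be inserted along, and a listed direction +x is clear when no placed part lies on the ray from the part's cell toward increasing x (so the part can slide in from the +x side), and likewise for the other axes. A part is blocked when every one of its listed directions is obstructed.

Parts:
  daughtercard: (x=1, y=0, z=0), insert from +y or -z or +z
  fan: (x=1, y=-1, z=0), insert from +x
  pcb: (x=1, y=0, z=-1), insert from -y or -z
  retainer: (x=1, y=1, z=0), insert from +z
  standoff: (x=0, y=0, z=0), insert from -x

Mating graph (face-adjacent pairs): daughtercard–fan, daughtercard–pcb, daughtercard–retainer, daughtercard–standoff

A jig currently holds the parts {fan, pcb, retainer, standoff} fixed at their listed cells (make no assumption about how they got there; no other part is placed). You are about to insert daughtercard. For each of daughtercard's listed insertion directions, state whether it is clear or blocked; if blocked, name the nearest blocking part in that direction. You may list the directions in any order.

+y: blocked by retainer; +z: clear; -z: blocked by pcb

+y: nearest on ray is retainer@(1, 1, 0) ⇒ blocked
-z: nearest on ray is pcb@(1, 0, -1) ⇒ blocked
+z: ray from daughtercard(1, 0, 0) has no placed part ⇒ clear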